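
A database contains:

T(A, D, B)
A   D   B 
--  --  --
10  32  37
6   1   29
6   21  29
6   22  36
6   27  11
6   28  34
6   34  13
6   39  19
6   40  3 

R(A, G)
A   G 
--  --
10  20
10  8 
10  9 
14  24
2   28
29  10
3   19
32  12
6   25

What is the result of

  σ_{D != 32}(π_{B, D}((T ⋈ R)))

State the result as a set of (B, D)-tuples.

Joining T and R on A yields {(10, 32, 37, 20), (10, 32, 37, 8), (10, 32, 37, 9), (6, 1, 29, 25), (6, 21, 29, 25), (6, 22, 36, 25), (6, 27, 11, 25), (6, 28, 34, 25), (6, 34, 13, 25), (6, 39, 19, 25), (6, 40, 3, 25)}.
π[B, D]: project onto (B, D) (2 duplicate(s) eliminated) → {(11, 27), (13, 34), (19, 39), (29, 1), (29, 21), (3, 40), (34, 28), (36, 22), (37, 32)}
Apply σ_{D != 32}; surviving tuples: {(11, 27), (13, 34), (19, 39), (29, 1), (29, 21), (3, 40), (34, 28), (36, 22)}

{(11, 27), (13, 34), (19, 39), (29, 1), (29, 21), (3, 40), (34, 28), (36, 22)}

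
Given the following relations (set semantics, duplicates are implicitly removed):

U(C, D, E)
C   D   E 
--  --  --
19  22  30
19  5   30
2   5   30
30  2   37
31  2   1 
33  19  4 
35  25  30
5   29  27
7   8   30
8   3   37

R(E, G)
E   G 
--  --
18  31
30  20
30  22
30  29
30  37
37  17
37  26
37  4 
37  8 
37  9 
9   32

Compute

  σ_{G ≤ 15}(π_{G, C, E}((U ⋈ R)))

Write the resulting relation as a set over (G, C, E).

{(4, 30, 37), (4, 8, 37), (8, 30, 37), (8, 8, 37), (9, 30, 37), (9, 8, 37)}

U ⋈ R (natural join on E): {(19, 22, 30, 20), (19, 22, 30, 22), (19, 22, 30, 29), (19, 22, 30, 37), (19, 5, 30, 20), (19, 5, 30, 22), (19, 5, 30, 29), (19, 5, 30, 37), (2, 5, 30, 20), (2, 5, 30, 22), (2, 5, 30, 29), (2, 5, 30, 37), (30, 2, 37, 17), (30, 2, 37, 26), (30, 2, 37, 4), (30, 2, 37, 8), (30, 2, 37, 9), (35, 25, 30, 20), (35, 25, 30, 22), (35, 25, 30, 29), (35, 25, 30, 37), (7, 8, 30, 20), (7, 8, 30, 22), (7, 8, 30, 29), (7, 8, 30, 37), (8, 3, 37, 17), (8, 3, 37, 26), (8, 3, 37, 4), (8, 3, 37, 8), (8, 3, 37, 9)}
Projecting to G, C, E (4 duplicate(s) eliminated): {(17, 30, 37), (17, 8, 37), (20, 19, 30), (20, 2, 30), (20, 35, 30), (20, 7, 30), (22, 19, 30), (22, 2, 30), (22, 35, 30), (22, 7, 30), (26, 30, 37), (26, 8, 37), (29, 19, 30), (29, 2, 30), (29, 35, 30), (29, 7, 30), (37, 19, 30), (37, 2, 30), (37, 35, 30), (37, 7, 30), (4, 30, 37), (4, 8, 37), (8, 30, 37), (8, 8, 37), (9, 30, 37), (9, 8, 37)}
Apply σ_{G ≤ 15}; surviving tuples: {(4, 30, 37), (4, 8, 37), (8, 30, 37), (8, 8, 37), (9, 30, 37), (9, 8, 37)}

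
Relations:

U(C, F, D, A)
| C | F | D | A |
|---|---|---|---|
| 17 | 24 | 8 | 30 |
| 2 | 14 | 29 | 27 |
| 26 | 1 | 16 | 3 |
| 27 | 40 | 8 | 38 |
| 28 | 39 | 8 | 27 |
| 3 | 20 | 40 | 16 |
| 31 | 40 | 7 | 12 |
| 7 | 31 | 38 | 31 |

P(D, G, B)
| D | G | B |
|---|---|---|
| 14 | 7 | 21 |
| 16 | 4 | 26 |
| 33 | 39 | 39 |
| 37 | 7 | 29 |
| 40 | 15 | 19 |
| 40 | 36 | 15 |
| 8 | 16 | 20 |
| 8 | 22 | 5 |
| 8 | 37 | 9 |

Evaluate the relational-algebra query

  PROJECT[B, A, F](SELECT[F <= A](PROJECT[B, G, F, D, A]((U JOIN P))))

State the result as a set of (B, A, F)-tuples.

Natural join on D: {(17, 24, 8, 30, 16, 20), (17, 24, 8, 30, 22, 5), (17, 24, 8, 30, 37, 9), (26, 1, 16, 3, 4, 26), (27, 40, 8, 38, 16, 20), (27, 40, 8, 38, 22, 5), (27, 40, 8, 38, 37, 9), (28, 39, 8, 27, 16, 20), (28, 39, 8, 27, 22, 5), (28, 39, 8, 27, 37, 9), (3, 20, 40, 16, 15, 19), (3, 20, 40, 16, 36, 15)}
π_{B, G, F, D, A} gives {(15, 36, 20, 40, 16), (19, 15, 20, 40, 16), (20, 16, 24, 8, 30), (20, 16, 39, 8, 27), (20, 16, 40, 8, 38), (26, 4, 1, 16, 3), (5, 22, 24, 8, 30), (5, 22, 39, 8, 27), (5, 22, 40, 8, 38), (9, 37, 24, 8, 30), (9, 37, 39, 8, 27), (9, 37, 40, 8, 38)}.
Selection F <= A: {(20, 16, 24, 8, 30), (26, 4, 1, 16, 3), (5, 22, 24, 8, 30), (9, 37, 24, 8, 30)}
π_{B, A, F} gives {(20, 30, 24), (26, 3, 1), (5, 30, 24), (9, 30, 24)}.

{(20, 30, 24), (26, 3, 1), (5, 30, 24), (9, 30, 24)}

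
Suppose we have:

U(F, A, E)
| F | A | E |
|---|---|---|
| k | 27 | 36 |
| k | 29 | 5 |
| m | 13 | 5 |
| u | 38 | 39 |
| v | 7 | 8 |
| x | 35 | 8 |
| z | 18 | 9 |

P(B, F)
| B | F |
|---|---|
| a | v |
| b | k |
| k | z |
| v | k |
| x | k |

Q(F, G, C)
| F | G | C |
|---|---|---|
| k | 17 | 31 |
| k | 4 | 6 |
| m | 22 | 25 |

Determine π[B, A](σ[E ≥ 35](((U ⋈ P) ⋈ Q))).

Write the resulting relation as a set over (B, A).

{(b, 27), (v, 27), (x, 27)}

Joining U and P on F yields {(k, 27, 36, b), (k, 27, 36, v), (k, 27, 36, x), (k, 29, 5, b), (k, 29, 5, v), (k, 29, 5, x), (v, 7, 8, a), (z, 18, 9, k)}.
Joining (U ⋈ P) and Q on F yields {(k, 27, 36, b, 17, 31), (k, 27, 36, b, 4, 6), (k, 27, 36, v, 17, 31), (k, 27, 36, v, 4, 6), (k, 27, 36, x, 17, 31), (k, 27, 36, x, 4, 6), (k, 29, 5, b, 17, 31), (k, 29, 5, b, 4, 6), (k, 29, 5, v, 17, 31), (k, 29, 5, v, 4, 6), (k, 29, 5, x, 17, 31), (k, 29, 5, x, 4, 6)}.
Filtering on E ≥ 35 leaves {(k, 27, 36, b, 17, 31), (k, 27, 36, b, 4, 6), (k, 27, 36, v, 17, 31), (k, 27, 36, v, 4, 6), (k, 27, 36, x, 17, 31), (k, 27, 36, x, 4, 6)}.
π[B, A]: project onto (B, A) (3 duplicate(s) eliminated) → {(b, 27), (v, 27), (x, 27)}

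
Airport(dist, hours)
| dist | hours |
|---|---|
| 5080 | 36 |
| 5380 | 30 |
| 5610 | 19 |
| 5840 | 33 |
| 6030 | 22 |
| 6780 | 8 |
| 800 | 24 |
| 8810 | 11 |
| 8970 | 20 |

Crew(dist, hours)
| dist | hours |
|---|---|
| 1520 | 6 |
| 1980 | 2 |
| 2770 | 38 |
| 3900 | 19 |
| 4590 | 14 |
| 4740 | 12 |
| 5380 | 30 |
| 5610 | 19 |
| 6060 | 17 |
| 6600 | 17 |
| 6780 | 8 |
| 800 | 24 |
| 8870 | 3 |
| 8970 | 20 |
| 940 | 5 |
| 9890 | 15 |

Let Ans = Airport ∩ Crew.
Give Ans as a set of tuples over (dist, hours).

{(5380, 30), (5610, 19), (6780, 8), (800, 24), (8970, 20)}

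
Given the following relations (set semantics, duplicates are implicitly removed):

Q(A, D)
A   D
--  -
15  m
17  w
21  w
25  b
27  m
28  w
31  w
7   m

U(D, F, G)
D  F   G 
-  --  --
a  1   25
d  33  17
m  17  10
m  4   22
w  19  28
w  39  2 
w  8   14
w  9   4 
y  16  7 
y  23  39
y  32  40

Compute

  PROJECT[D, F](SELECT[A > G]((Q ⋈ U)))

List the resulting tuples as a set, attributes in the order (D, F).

Joining Q and U on D yields {(15, m, 17, 10), (15, m, 4, 22), (17, w, 19, 28), (17, w, 39, 2), (17, w, 8, 14), (17, w, 9, 4), (21, w, 19, 28), (21, w, 39, 2), (21, w, 8, 14), (21, w, 9, 4), (27, m, 17, 10), (27, m, 4, 22), (28, w, 19, 28), (28, w, 39, 2), (28, w, 8, 14), (28, w, 9, 4), (31, w, 19, 28), (31, w, 39, 2), (31, w, 8, 14), (31, w, 9, 4), (7, m, 17, 10), (7, m, 4, 22)}.
Filtering on A > G leaves {(15, m, 17, 10), (17, w, 39, 2), (17, w, 8, 14), (17, w, 9, 4), (21, w, 39, 2), (21, w, 8, 14), (21, w, 9, 4), (27, m, 17, 10), (27, m, 4, 22), (28, w, 39, 2), (28, w, 8, 14), (28, w, 9, 4), (31, w, 19, 28), (31, w, 39, 2), (31, w, 8, 14), (31, w, 9, 4)}.
π[D, F]: project onto (D, F) (10 duplicate(s) eliminated) → {(m, 17), (m, 4), (w, 19), (w, 39), (w, 8), (w, 9)}

{(m, 17), (m, 4), (w, 19), (w, 39), (w, 8), (w, 9)}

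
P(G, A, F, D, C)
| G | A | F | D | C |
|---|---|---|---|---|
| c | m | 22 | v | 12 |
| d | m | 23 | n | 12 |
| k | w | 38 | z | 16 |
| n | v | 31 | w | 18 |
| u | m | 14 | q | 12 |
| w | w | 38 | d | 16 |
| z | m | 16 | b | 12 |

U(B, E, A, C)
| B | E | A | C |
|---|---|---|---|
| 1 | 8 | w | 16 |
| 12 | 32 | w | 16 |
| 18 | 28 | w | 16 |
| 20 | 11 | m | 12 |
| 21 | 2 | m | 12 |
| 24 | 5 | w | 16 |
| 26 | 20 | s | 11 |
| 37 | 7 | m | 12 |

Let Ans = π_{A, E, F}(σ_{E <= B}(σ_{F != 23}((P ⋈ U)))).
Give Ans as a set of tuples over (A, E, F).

{(m, 11, 14), (m, 11, 16), (m, 11, 22), (m, 2, 14), (m, 2, 16), (m, 2, 22), (m, 7, 14), (m, 7, 16), (m, 7, 22), (w, 5, 38)}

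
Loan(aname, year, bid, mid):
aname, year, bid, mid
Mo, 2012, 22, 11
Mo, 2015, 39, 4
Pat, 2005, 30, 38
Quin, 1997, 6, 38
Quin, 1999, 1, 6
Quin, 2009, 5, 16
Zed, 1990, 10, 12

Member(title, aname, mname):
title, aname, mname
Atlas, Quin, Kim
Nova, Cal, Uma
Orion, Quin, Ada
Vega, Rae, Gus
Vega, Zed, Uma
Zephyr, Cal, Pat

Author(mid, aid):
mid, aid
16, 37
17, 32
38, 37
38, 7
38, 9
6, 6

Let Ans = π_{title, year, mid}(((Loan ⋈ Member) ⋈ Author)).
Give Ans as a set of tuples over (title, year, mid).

Natural join on aname: {(Quin, 1997, 6, 38, Atlas, Kim), (Quin, 1997, 6, 38, Orion, Ada), (Quin, 1999, 1, 6, Atlas, Kim), (Quin, 1999, 1, 6, Orion, Ada), (Quin, 2009, 5, 16, Atlas, Kim), (Quin, 2009, 5, 16, Orion, Ada), (Zed, 1990, 10, 12, Vega, Uma)}
Natural join on mid: {(Quin, 1997, 6, 38, Atlas, Kim, 37), (Quin, 1997, 6, 38, Atlas, Kim, 7), (Quin, 1997, 6, 38, Atlas, Kim, 9), (Quin, 1997, 6, 38, Orion, Ada, 37), (Quin, 1997, 6, 38, Orion, Ada, 7), (Quin, 1997, 6, 38, Orion, Ada, 9), (Quin, 1999, 1, 6, Atlas, Kim, 6), (Quin, 1999, 1, 6, Orion, Ada, 6), (Quin, 2009, 5, 16, Atlas, Kim, 37), (Quin, 2009, 5, 16, Orion, Ada, 37)}
π[title, year, mid]: project onto (title, year, mid) (4 duplicate(s) eliminated) → {(Atlas, 1997, 38), (Atlas, 1999, 6), (Atlas, 2009, 16), (Orion, 1997, 38), (Orion, 1999, 6), (Orion, 2009, 16)}

{(Atlas, 1997, 38), (Atlas, 1999, 6), (Atlas, 2009, 16), (Orion, 1997, 38), (Orion, 1999, 6), (Orion, 2009, 16)}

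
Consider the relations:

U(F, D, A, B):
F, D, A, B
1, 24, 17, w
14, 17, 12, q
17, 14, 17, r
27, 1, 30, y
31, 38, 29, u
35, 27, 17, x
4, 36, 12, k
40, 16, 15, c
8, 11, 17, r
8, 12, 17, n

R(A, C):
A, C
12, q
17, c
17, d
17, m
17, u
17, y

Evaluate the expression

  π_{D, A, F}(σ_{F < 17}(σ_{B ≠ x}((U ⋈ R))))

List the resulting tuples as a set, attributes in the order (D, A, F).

{(11, 17, 8), (12, 17, 8), (17, 12, 14), (24, 17, 1), (36, 12, 4)}

U ⋈ R (natural join on A): {(1, 24, 17, w, c), (1, 24, 17, w, d), (1, 24, 17, w, m), (1, 24, 17, w, u), (1, 24, 17, w, y), (14, 17, 12, q, q), (17, 14, 17, r, c), (17, 14, 17, r, d), (17, 14, 17, r, m), (17, 14, 17, r, u), (17, 14, 17, r, y), (35, 27, 17, x, c), (35, 27, 17, x, d), (35, 27, 17, x, m), (35, 27, 17, x, u), (35, 27, 17, x, y), (4, 36, 12, k, q), (8, 11, 17, r, c), (8, 11, 17, r, d), (8, 11, 17, r, m), (8, 11, 17, r, u), (8, 11, 17, r, y), (8, 12, 17, n, c), (8, 12, 17, n, d), (8, 12, 17, n, m), (8, 12, 17, n, u), (8, 12, 17, n, y)}
Filtering on B ≠ x leaves {(1, 24, 17, w, c), (1, 24, 17, w, d), (1, 24, 17, w, m), (1, 24, 17, w, u), (1, 24, 17, w, y), (14, 17, 12, q, q), (17, 14, 17, r, c), (17, 14, 17, r, d), (17, 14, 17, r, m), (17, 14, 17, r, u), (17, 14, 17, r, y), (4, 36, 12, k, q), (8, 11, 17, r, c), (8, 11, 17, r, d), (8, 11, 17, r, m), (8, 11, 17, r, u), (8, 11, 17, r, y), (8, 12, 17, n, c), (8, 12, 17, n, d), (8, 12, 17, n, m), (8, 12, 17, n, u), (8, 12, 17, n, y)}.
Filtering on F < 17 leaves {(1, 24, 17, w, c), (1, 24, 17, w, d), (1, 24, 17, w, m), (1, 24, 17, w, u), (1, 24, 17, w, y), (14, 17, 12, q, q), (4, 36, 12, k, q), (8, 11, 17, r, c), (8, 11, 17, r, d), (8, 11, 17, r, m), (8, 11, 17, r, u), (8, 11, 17, r, y), (8, 12, 17, n, c), (8, 12, 17, n, d), (8, 12, 17, n, m), (8, 12, 17, n, u), (8, 12, 17, n, y)}.
Projecting to D, A, F (12 duplicate(s) eliminated): {(11, 17, 8), (12, 17, 8), (17, 12, 14), (24, 17, 1), (36, 12, 4)}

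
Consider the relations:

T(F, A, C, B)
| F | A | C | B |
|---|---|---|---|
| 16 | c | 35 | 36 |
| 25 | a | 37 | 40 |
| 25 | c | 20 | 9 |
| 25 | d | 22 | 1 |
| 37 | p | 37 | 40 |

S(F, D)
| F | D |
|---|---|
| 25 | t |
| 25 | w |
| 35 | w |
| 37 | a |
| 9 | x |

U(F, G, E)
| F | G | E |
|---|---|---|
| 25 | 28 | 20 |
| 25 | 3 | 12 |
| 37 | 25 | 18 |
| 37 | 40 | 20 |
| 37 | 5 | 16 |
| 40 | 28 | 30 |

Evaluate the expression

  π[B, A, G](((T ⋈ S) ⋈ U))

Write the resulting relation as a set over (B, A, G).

{(1, d, 28), (1, d, 3), (40, a, 28), (40, a, 3), (40, p, 25), (40, p, 40), (40, p, 5), (9, c, 28), (9, c, 3)}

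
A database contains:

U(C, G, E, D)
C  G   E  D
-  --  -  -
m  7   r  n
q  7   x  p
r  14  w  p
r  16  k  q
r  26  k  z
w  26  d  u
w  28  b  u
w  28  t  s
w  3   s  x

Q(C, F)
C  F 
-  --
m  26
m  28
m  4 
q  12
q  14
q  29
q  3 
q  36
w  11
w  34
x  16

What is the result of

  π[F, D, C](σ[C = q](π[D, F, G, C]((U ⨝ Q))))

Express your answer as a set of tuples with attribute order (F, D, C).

Natural join on C: {(m, 7, r, n, 26), (m, 7, r, n, 28), (m, 7, r, n, 4), (q, 7, x, p, 12), (q, 7, x, p, 14), (q, 7, x, p, 29), (q, 7, x, p, 3), (q, 7, x, p, 36), (w, 26, d, u, 11), (w, 26, d, u, 34), (w, 28, b, u, 11), (w, 28, b, u, 34), (w, 28, t, s, 11), (w, 28, t, s, 34), (w, 3, s, x, 11), (w, 3, s, x, 34)}
π[D, F, G, C]: project onto (D, F, G, C) → {(n, 26, 7, m), (n, 28, 7, m), (n, 4, 7, m), (p, 12, 7, q), (p, 14, 7, q), (p, 29, 7, q), (p, 3, 7, q), (p, 36, 7, q), (s, 11, 28, w), (s, 34, 28, w), (u, 11, 26, w), (u, 11, 28, w), (u, 34, 26, w), (u, 34, 28, w), (x, 11, 3, w), (x, 34, 3, w)}
Apply σ_{C = q}; surviving tuples: {(p, 12, 7, q), (p, 14, 7, q), (p, 29, 7, q), (p, 3, 7, q), (p, 36, 7, q)}
π[F, D, C]: project onto (F, D, C) → {(12, p, q), (14, p, q), (29, p, q), (3, p, q), (36, p, q)}

{(12, p, q), (14, p, q), (29, p, q), (3, p, q), (36, p, q)}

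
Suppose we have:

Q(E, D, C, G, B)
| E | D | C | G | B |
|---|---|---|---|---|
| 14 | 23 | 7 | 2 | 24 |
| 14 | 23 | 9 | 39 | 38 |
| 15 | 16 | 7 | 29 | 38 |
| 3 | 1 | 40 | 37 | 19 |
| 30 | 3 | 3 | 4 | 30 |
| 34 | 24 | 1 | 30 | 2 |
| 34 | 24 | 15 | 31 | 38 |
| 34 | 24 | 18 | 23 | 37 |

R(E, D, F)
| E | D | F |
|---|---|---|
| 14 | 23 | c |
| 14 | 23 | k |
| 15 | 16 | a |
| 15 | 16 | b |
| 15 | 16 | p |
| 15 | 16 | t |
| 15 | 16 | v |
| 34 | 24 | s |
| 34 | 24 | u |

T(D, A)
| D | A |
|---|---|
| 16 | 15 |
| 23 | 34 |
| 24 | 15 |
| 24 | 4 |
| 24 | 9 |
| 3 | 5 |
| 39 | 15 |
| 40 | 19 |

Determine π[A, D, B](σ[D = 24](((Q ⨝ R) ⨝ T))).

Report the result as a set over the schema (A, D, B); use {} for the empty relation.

{(15, 24, 2), (15, 24, 37), (15, 24, 38), (4, 24, 2), (4, 24, 37), (4, 24, 38), (9, 24, 2), (9, 24, 37), (9, 24, 38)}

Natural join on E, D: {(14, 23, 7, 2, 24, c), (14, 23, 7, 2, 24, k), (14, 23, 9, 39, 38, c), (14, 23, 9, 39, 38, k), (15, 16, 7, 29, 38, a), (15, 16, 7, 29, 38, b), (15, 16, 7, 29, 38, p), (15, 16, 7, 29, 38, t), (15, 16, 7, 29, 38, v), (34, 24, 1, 30, 2, s), (34, 24, 1, 30, 2, u), (34, 24, 15, 31, 38, s), (34, 24, 15, 31, 38, u), (34, 24, 18, 23, 37, s), (34, 24, 18, 23, 37, u)}
Natural join on D: {(14, 23, 7, 2, 24, c, 34), (14, 23, 7, 2, 24, k, 34), (14, 23, 9, 39, 38, c, 34), (14, 23, 9, 39, 38, k, 34), (15, 16, 7, 29, 38, a, 15), (15, 16, 7, 29, 38, b, 15), (15, 16, 7, 29, 38, p, 15), (15, 16, 7, 29, 38, t, 15), (15, 16, 7, 29, 38, v, 15), (34, 24, 1, 30, 2, s, 15), (34, 24, 1, 30, 2, s, 4), (34, 24, 1, 30, 2, s, 9), (34, 24, 1, 30, 2, u, 15), (34, 24, 1, 30, 2, u, 4), (34, 24, 1, 30, 2, u, 9), (34, 24, 15, 31, 38, s, 15), (34, 24, 15, 31, 38, s, 4), (34, 24, 15, 31, 38, s, 9), (34, 24, 15, 31, 38, u, 15), (34, 24, 15, 31, 38, u, 4), (34, 24, 15, 31, 38, u, 9), (34, 24, 18, 23, 37, s, 15), (34, 24, 18, 23, 37, s, 4), (34, 24, 18, 23, 37, s, 9), (34, 24, 18, 23, 37, u, 15), (34, 24, 18, 23, 37, u, 4), (34, 24, 18, 23, 37, u, 9)}
Apply σ_{D = 24}; surviving tuples: {(34, 24, 1, 30, 2, s, 15), (34, 24, 1, 30, 2, s, 4), (34, 24, 1, 30, 2, s, 9), (34, 24, 1, 30, 2, u, 15), (34, 24, 1, 30, 2, u, 4), (34, 24, 1, 30, 2, u, 9), (34, 24, 15, 31, 38, s, 15), (34, 24, 15, 31, 38, s, 4), (34, 24, 15, 31, 38, s, 9), (34, 24, 15, 31, 38, u, 15), (34, 24, 15, 31, 38, u, 4), (34, 24, 15, 31, 38, u, 9), (34, 24, 18, 23, 37, s, 15), (34, 24, 18, 23, 37, s, 4), (34, 24, 18, 23, 37, s, 9), (34, 24, 18, 23, 37, u, 15), (34, 24, 18, 23, 37, u, 4), (34, 24, 18, 23, 37, u, 9)}
π_{A, D, B} gives {(15, 24, 2), (15, 24, 37), (15, 24, 38), (4, 24, 2), (4, 24, 37), (4, 24, 38), (9, 24, 2), (9, 24, 37), (9, 24, 38)} (9 duplicate(s) eliminated).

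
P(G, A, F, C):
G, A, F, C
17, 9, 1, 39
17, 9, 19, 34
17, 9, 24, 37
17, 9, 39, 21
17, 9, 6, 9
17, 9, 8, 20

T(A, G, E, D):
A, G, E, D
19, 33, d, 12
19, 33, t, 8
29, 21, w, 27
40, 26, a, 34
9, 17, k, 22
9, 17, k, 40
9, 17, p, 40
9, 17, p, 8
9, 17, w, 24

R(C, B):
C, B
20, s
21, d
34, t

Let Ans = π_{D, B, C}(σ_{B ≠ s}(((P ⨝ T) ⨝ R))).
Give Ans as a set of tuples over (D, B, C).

Natural join on G, A: {(17, 9, 1, 39, k, 22), (17, 9, 1, 39, k, 40), (17, 9, 1, 39, p, 40), (17, 9, 1, 39, p, 8), (17, 9, 1, 39, w, 24), (17, 9, 19, 34, k, 22), (17, 9, 19, 34, k, 40), (17, 9, 19, 34, p, 40), (17, 9, 19, 34, p, 8), (17, 9, 19, 34, w, 24), (17, 9, 24, 37, k, 22), (17, 9, 24, 37, k, 40), (17, 9, 24, 37, p, 40), (17, 9, 24, 37, p, 8), (17, 9, 24, 37, w, 24), (17, 9, 39, 21, k, 22), (17, 9, 39, 21, k, 40), (17, 9, 39, 21, p, 40), (17, 9, 39, 21, p, 8), (17, 9, 39, 21, w, 24), (17, 9, 6, 9, k, 22), (17, 9, 6, 9, k, 40), (17, 9, 6, 9, p, 40), (17, 9, 6, 9, p, 8), (17, 9, 6, 9, w, 24), (17, 9, 8, 20, k, 22), (17, 9, 8, 20, k, 40), (17, 9, 8, 20, p, 40), (17, 9, 8, 20, p, 8), (17, 9, 8, 20, w, 24)}
Natural join on C: {(17, 9, 19, 34, k, 22, t), (17, 9, 19, 34, k, 40, t), (17, 9, 19, 34, p, 40, t), (17, 9, 19, 34, p, 8, t), (17, 9, 19, 34, w, 24, t), (17, 9, 39, 21, k, 22, d), (17, 9, 39, 21, k, 40, d), (17, 9, 39, 21, p, 40, d), (17, 9, 39, 21, p, 8, d), (17, 9, 39, 21, w, 24, d), (17, 9, 8, 20, k, 22, s), (17, 9, 8, 20, k, 40, s), (17, 9, 8, 20, p, 40, s), (17, 9, 8, 20, p, 8, s), (17, 9, 8, 20, w, 24, s)}
Apply σ_{B ≠ s}; surviving tuples: {(17, 9, 19, 34, k, 22, t), (17, 9, 19, 34, k, 40, t), (17, 9, 19, 34, p, 40, t), (17, 9, 19, 34, p, 8, t), (17, 9, 19, 34, w, 24, t), (17, 9, 39, 21, k, 22, d), (17, 9, 39, 21, k, 40, d), (17, 9, 39, 21, p, 40, d), (17, 9, 39, 21, p, 8, d), (17, 9, 39, 21, w, 24, d)}
Keep only column(s) D, B, C (2 duplicate(s) eliminated): {(22, d, 21), (22, t, 34), (24, d, 21), (24, t, 34), (40, d, 21), (40, t, 34), (8, d, 21), (8, t, 34)}

{(22, d, 21), (22, t, 34), (24, d, 21), (24, t, 34), (40, d, 21), (40, t, 34), (8, d, 21), (8, t, 34)}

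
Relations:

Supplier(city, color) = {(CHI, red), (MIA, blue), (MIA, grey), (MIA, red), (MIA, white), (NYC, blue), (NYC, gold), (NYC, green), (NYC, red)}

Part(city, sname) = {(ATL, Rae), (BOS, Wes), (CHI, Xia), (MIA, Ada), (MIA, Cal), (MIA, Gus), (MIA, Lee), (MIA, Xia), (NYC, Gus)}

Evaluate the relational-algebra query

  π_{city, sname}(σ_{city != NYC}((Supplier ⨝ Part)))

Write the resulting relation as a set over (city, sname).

Supplier ⋈ Part (natural join on city): {(CHI, red, Xia), (MIA, blue, Ada), (MIA, blue, Cal), (MIA, blue, Gus), (MIA, blue, Lee), (MIA, blue, Xia), (MIA, grey, Ada), (MIA, grey, Cal), (MIA, grey, Gus), (MIA, grey, Lee), (MIA, grey, Xia), (MIA, red, Ada), (MIA, red, Cal), (MIA, red, Gus), (MIA, red, Lee), (MIA, red, Xia), (MIA, white, Ada), (MIA, white, Cal), (MIA, white, Gus), (MIA, white, Lee), (MIA, white, Xia), (NYC, blue, Gus), (NYC, gold, Gus), (NYC, green, Gus), (NYC, red, Gus)}
Apply σ_{city != NYC}; surviving tuples: {(CHI, red, Xia), (MIA, blue, Ada), (MIA, blue, Cal), (MIA, blue, Gus), (MIA, blue, Lee), (MIA, blue, Xia), (MIA, grey, Ada), (MIA, grey, Cal), (MIA, grey, Gus), (MIA, grey, Lee), (MIA, grey, Xia), (MIA, red, Ada), (MIA, red, Cal), (MIA, red, Gus), (MIA, red, Lee), (MIA, red, Xia), (MIA, white, Ada), (MIA, white, Cal), (MIA, white, Gus), (MIA, white, Lee), (MIA, white, Xia)}
Projecting to city, sname (15 duplicate(s) eliminated): {(CHI, Xia), (MIA, Ada), (MIA, Cal), (MIA, Gus), (MIA, Lee), (MIA, Xia)}

{(CHI, Xia), (MIA, Ada), (MIA, Cal), (MIA, Gus), (MIA, Lee), (MIA, Xia)}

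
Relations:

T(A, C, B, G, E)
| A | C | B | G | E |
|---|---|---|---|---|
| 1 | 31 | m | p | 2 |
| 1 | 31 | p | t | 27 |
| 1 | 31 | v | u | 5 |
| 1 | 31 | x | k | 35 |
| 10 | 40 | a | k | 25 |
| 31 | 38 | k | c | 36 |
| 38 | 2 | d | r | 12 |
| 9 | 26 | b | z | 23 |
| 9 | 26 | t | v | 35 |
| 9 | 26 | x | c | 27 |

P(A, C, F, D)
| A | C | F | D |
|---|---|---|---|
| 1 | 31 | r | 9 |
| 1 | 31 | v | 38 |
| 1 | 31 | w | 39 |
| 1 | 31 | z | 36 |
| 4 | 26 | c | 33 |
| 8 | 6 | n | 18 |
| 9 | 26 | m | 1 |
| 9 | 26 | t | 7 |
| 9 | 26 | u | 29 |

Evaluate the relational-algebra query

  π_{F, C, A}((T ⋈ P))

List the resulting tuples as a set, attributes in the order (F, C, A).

Joining T and P on A, C yields {(1, 31, m, p, 2, r, 9), (1, 31, m, p, 2, v, 38), (1, 31, m, p, 2, w, 39), (1, 31, m, p, 2, z, 36), (1, 31, p, t, 27, r, 9), (1, 31, p, t, 27, v, 38), (1, 31, p, t, 27, w, 39), (1, 31, p, t, 27, z, 36), (1, 31, v, u, 5, r, 9), (1, 31, v, u, 5, v, 38), (1, 31, v, u, 5, w, 39), (1, 31, v, u, 5, z, 36), (1, 31, x, k, 35, r, 9), (1, 31, x, k, 35, v, 38), (1, 31, x, k, 35, w, 39), (1, 31, x, k, 35, z, 36), (9, 26, b, z, 23, m, 1), (9, 26, b, z, 23, t, 7), (9, 26, b, z, 23, u, 29), (9, 26, t, v, 35, m, 1), (9, 26, t, v, 35, t, 7), (9, 26, t, v, 35, u, 29), (9, 26, x, c, 27, m, 1), (9, 26, x, c, 27, t, 7), (9, 26, x, c, 27, u, 29)}.
Projecting to F, C, A (18 duplicate(s) eliminated): {(m, 26, 9), (r, 31, 1), (t, 26, 9), (u, 26, 9), (v, 31, 1), (w, 31, 1), (z, 31, 1)}

{(m, 26, 9), (r, 31, 1), (t, 26, 9), (u, 26, 9), (v, 31, 1), (w, 31, 1), (z, 31, 1)}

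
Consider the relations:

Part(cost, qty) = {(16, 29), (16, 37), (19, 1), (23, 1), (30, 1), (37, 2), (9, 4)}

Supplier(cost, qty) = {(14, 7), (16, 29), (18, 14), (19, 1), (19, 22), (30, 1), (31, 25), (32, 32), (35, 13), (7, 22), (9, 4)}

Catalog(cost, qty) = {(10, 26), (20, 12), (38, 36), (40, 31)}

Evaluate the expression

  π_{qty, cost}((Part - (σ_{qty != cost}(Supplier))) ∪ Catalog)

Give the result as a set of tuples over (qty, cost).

{(1, 23), (12, 20), (2, 37), (26, 10), (31, 40), (36, 38), (37, 16)}

Filtering on qty != cost leaves {(14, 7), (16, 29), (18, 14), (19, 1), (19, 22), (30, 1), (31, 25), (35, 13), (7, 22), (9, 4)}.
Taking the difference: {(16, 37), (23, 1), (37, 2)}
Taking the union: {(10, 26), (16, 37), (20, 12), (23, 1), (37, 2), (38, 36), (40, 31)}
π_{qty, cost} gives {(1, 23), (12, 20), (2, 37), (26, 10), (31, 40), (36, 38), (37, 16)}.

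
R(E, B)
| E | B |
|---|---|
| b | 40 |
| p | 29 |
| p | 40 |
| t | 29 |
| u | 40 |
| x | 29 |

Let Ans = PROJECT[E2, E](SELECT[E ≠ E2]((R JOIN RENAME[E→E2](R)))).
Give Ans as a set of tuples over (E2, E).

ρ[E→E2]: schema becomes (E2, B); tuples unchanged.
R ⋈ RENAME[E→E2](R) (natural join on B): {(b, 40, b), (b, 40, p), (b, 40, u), (p, 29, p), (p, 29, t), (p, 29, x), (p, 40, b), (p, 40, p), (p, 40, u), (t, 29, p), (t, 29, t), (t, 29, x), (u, 40, b), (u, 40, p), (u, 40, u), (x, 29, p), (x, 29, t), (x, 29, x)}
Apply σ_{E ≠ E2}; surviving tuples: {(b, 40, p), (b, 40, u), (p, 29, t), (p, 29, x), (p, 40, b), (p, 40, u), (t, 29, p), (t, 29, x), (u, 40, b), (u, 40, p), (x, 29, p), (x, 29, t)}
π[E2, E]: project onto (E2, E) → {(b, p), (b, u), (p, b), (p, t), (p, u), (p, x), (t, p), (t, x), (u, b), (u, p), (x, p), (x, t)}

{(b, p), (b, u), (p, b), (p, t), (p, u), (p, x), (t, p), (t, x), (u, b), (u, p), (x, p), (x, t)}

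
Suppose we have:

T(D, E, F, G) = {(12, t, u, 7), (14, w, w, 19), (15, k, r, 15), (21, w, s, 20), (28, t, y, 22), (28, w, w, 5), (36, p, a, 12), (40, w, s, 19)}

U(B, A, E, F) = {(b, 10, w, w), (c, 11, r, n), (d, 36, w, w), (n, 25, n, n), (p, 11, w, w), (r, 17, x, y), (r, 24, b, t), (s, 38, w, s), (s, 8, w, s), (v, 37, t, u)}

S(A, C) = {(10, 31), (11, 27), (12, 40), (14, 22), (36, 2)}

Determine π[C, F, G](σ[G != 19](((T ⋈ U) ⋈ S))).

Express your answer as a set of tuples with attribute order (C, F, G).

{(2, w, 5), (27, w, 5), (31, w, 5)}

T ⋈ U (natural join on E, F): {(12, t, u, 7, v, 37), (14, w, w, 19, b, 10), (14, w, w, 19, d, 36), (14, w, w, 19, p, 11), (21, w, s, 20, s, 38), (21, w, s, 20, s, 8), (28, w, w, 5, b, 10), (28, w, w, 5, d, 36), (28, w, w, 5, p, 11), (40, w, s, 19, s, 38), (40, w, s, 19, s, 8)}
(T ⋈ U) ⋈ S (natural join on A): {(14, w, w, 19, b, 10, 31), (14, w, w, 19, d, 36, 2), (14, w, w, 19, p, 11, 27), (28, w, w, 5, b, 10, 31), (28, w, w, 5, d, 36, 2), (28, w, w, 5, p, 11, 27)}
σ[G != 19]: keep tuples satisfying G != 19 → {(28, w, w, 5, b, 10, 31), (28, w, w, 5, d, 36, 2), (28, w, w, 5, p, 11, 27)}
Projecting to C, F, G: {(2, w, 5), (27, w, 5), (31, w, 5)}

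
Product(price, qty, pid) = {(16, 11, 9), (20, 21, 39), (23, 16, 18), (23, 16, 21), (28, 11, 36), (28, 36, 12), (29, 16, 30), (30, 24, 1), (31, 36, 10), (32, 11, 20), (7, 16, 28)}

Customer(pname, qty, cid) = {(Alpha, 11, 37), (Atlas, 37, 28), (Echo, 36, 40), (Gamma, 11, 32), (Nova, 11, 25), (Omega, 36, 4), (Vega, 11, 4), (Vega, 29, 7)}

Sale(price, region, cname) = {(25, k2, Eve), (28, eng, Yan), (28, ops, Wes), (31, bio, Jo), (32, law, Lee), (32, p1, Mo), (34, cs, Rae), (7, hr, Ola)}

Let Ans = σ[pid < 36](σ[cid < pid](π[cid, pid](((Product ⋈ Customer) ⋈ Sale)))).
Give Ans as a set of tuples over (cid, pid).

Natural join on qty: {(16, 11, 9, Alpha, 37), (16, 11, 9, Gamma, 32), (16, 11, 9, Nova, 25), (16, 11, 9, Vega, 4), (28, 11, 36, Alpha, 37), (28, 11, 36, Gamma, 32), (28, 11, 36, Nova, 25), (28, 11, 36, Vega, 4), (28, 36, 12, Echo, 40), (28, 36, 12, Omega, 4), (31, 36, 10, Echo, 40), (31, 36, 10, Omega, 4), (32, 11, 20, Alpha, 37), (32, 11, 20, Gamma, 32), (32, 11, 20, Nova, 25), (32, 11, 20, Vega, 4)}
Natural join on price: {(28, 11, 36, Alpha, 37, eng, Yan), (28, 11, 36, Alpha, 37, ops, Wes), (28, 11, 36, Gamma, 32, eng, Yan), (28, 11, 36, Gamma, 32, ops, Wes), (28, 11, 36, Nova, 25, eng, Yan), (28, 11, 36, Nova, 25, ops, Wes), (28, 11, 36, Vega, 4, eng, Yan), (28, 11, 36, Vega, 4, ops, Wes), (28, 36, 12, Echo, 40, eng, Yan), (28, 36, 12, Echo, 40, ops, Wes), (28, 36, 12, Omega, 4, eng, Yan), (28, 36, 12, Omega, 4, ops, Wes), (31, 36, 10, Echo, 40, bio, Jo), (31, 36, 10, Omega, 4, bio, Jo), (32, 11, 20, Alpha, 37, law, Lee), (32, 11, 20, Alpha, 37, p1, Mo), (32, 11, 20, Gamma, 32, law, Lee), (32, 11, 20, Gamma, 32, p1, Mo), (32, 11, 20, Nova, 25, law, Lee), (32, 11, 20, Nova, 25, p1, Mo), (32, 11, 20, Vega, 4, law, Lee), (32, 11, 20, Vega, 4, p1, Mo)}
π[cid, pid]: project onto (cid, pid) (10 duplicate(s) eliminated) → {(25, 20), (25, 36), (32, 20), (32, 36), (37, 20), (37, 36), (4, 10), (4, 12), (4, 20), (4, 36), (40, 10), (40, 12)}
Filtering on cid < pid leaves {(25, 36), (32, 36), (4, 10), (4, 12), (4, 20), (4, 36)}.
Filtering on pid < 36 leaves {(4, 10), (4, 12), (4, 20)}.

{(4, 10), (4, 12), (4, 20)}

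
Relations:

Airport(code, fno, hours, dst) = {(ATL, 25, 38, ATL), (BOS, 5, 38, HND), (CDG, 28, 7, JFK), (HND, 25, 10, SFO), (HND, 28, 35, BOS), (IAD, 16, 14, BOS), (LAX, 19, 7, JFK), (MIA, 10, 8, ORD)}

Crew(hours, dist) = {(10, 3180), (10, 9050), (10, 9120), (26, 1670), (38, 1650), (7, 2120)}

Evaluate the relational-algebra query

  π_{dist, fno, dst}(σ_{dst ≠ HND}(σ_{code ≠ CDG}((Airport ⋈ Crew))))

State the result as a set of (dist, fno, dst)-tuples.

{(1650, 25, ATL), (2120, 19, JFK), (3180, 25, SFO), (9050, 25, SFO), (9120, 25, SFO)}

Joining Airport and Crew on hours yields {(ATL, 25, 38, ATL, 1650), (BOS, 5, 38, HND, 1650), (CDG, 28, 7, JFK, 2120), (HND, 25, 10, SFO, 3180), (HND, 25, 10, SFO, 9050), (HND, 25, 10, SFO, 9120), (LAX, 19, 7, JFK, 2120)}.
Selection code ≠ CDG: {(ATL, 25, 38, ATL, 1650), (BOS, 5, 38, HND, 1650), (HND, 25, 10, SFO, 3180), (HND, 25, 10, SFO, 9050), (HND, 25, 10, SFO, 9120), (LAX, 19, 7, JFK, 2120)}
Selection dst ≠ HND: {(ATL, 25, 38, ATL, 1650), (HND, 25, 10, SFO, 3180), (HND, 25, 10, SFO, 9050), (HND, 25, 10, SFO, 9120), (LAX, 19, 7, JFK, 2120)}
π[dist, fno, dst]: project onto (dist, fno, dst) → {(1650, 25, ATL), (2120, 19, JFK), (3180, 25, SFO), (9050, 25, SFO), (9120, 25, SFO)}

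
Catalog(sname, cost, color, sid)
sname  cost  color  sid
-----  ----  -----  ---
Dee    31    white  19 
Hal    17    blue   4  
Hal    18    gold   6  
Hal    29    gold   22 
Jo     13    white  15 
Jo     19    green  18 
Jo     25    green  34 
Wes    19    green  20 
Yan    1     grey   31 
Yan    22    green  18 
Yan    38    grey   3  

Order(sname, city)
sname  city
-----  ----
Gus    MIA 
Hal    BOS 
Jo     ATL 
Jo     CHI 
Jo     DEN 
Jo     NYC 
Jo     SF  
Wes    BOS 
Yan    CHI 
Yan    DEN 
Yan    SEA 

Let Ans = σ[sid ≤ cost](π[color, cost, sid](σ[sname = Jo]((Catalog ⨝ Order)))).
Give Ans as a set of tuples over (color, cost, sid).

{(green, 19, 18)}

Joining Catalog and Order on sname yields {(Hal, 17, blue, 4, BOS), (Hal, 18, gold, 6, BOS), (Hal, 29, gold, 22, BOS), (Jo, 13, white, 15, ATL), (Jo, 13, white, 15, CHI), (Jo, 13, white, 15, DEN), (Jo, 13, white, 15, NYC), (Jo, 13, white, 15, SF), (Jo, 19, green, 18, ATL), (Jo, 19, green, 18, CHI), (Jo, 19, green, 18, DEN), (Jo, 19, green, 18, NYC), (Jo, 19, green, 18, SF), (Jo, 25, green, 34, ATL), (Jo, 25, green, 34, CHI), (Jo, 25, green, 34, DEN), (Jo, 25, green, 34, NYC), (Jo, 25, green, 34, SF), (Wes, 19, green, 20, BOS), (Yan, 1, grey, 31, CHI), (Yan, 1, grey, 31, DEN), (Yan, 1, grey, 31, SEA), (Yan, 22, green, 18, CHI), (Yan, 22, green, 18, DEN), (Yan, 22, green, 18, SEA), (Yan, 38, grey, 3, CHI), (Yan, 38, grey, 3, DEN), (Yan, 38, grey, 3, SEA)}.
Filtering on sname = Jo leaves {(Jo, 13, white, 15, ATL), (Jo, 13, white, 15, CHI), (Jo, 13, white, 15, DEN), (Jo, 13, white, 15, NYC), (Jo, 13, white, 15, SF), (Jo, 19, green, 18, ATL), (Jo, 19, green, 18, CHI), (Jo, 19, green, 18, DEN), (Jo, 19, green, 18, NYC), (Jo, 19, green, 18, SF), (Jo, 25, green, 34, ATL), (Jo, 25, green, 34, CHI), (Jo, 25, green, 34, DEN), (Jo, 25, green, 34, NYC), (Jo, 25, green, 34, SF)}.
Keep only column(s) color, cost, sid (12 duplicate(s) eliminated): {(green, 19, 18), (green, 25, 34), (white, 13, 15)}
Filtering on sid ≤ cost leaves {(green, 19, 18)}.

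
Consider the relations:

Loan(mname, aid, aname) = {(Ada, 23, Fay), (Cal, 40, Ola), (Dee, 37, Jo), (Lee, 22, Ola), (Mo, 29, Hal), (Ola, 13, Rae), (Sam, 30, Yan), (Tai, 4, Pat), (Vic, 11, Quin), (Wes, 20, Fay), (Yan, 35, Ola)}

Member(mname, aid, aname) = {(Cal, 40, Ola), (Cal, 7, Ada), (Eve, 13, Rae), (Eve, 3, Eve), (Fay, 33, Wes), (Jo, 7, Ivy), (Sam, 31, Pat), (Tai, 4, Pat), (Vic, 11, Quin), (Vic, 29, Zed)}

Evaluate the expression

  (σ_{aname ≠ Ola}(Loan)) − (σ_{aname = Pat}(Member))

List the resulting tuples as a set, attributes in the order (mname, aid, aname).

{(Ada, 23, Fay), (Dee, 37, Jo), (Mo, 29, Hal), (Ola, 13, Rae), (Sam, 30, Yan), (Vic, 11, Quin), (Wes, 20, Fay)}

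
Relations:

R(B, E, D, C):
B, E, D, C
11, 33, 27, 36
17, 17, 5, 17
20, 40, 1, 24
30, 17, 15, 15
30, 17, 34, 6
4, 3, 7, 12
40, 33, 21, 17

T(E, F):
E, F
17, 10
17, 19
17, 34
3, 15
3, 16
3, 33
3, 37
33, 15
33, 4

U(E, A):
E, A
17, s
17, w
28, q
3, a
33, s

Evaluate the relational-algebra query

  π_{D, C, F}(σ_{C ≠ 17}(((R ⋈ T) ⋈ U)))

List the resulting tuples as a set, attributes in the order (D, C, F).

{(15, 15, 10), (15, 15, 19), (15, 15, 34), (27, 36, 15), (27, 36, 4), (34, 6, 10), (34, 6, 19), (34, 6, 34), (7, 12, 15), (7, 12, 16), (7, 12, 33), (7, 12, 37)}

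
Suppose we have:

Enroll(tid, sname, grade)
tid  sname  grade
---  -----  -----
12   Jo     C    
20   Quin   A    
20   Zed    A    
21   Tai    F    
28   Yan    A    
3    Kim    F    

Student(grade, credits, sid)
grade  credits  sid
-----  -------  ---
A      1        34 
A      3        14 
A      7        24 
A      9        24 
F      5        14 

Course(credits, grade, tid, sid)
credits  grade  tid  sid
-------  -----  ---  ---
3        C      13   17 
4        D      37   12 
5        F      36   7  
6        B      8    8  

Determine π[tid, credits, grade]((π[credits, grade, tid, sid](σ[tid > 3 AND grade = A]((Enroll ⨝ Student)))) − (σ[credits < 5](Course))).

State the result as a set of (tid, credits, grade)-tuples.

{(20, 1, A), (20, 3, A), (20, 7, A), (20, 9, A), (28, 1, A), (28, 3, A), (28, 7, A), (28, 9, A)}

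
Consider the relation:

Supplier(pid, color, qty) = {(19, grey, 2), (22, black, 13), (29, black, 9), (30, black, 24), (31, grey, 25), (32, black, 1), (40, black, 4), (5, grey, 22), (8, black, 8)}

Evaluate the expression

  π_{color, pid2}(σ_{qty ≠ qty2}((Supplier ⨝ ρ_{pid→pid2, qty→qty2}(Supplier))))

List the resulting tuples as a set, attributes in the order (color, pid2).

{(black, 22), (black, 29), (black, 30), (black, 32), (black, 40), (black, 8), (grey, 19), (grey, 31), (grey, 5)}

ρ[pid→pid2, qty→qty2]: schema becomes (pid2, color, qty2); tuples unchanged.
Natural join on color: {(19, grey, 2, 19, 2), (19, grey, 2, 31, 25), (19, grey, 2, 5, 22), (22, black, 13, 22, 13), (22, black, 13, 29, 9), (22, black, 13, 30, 24), (22, black, 13, 32, 1), (22, black, 13, 40, 4), (22, black, 13, 8, 8), (29, black, 9, 22, 13), (29, black, 9, 29, 9), (29, black, 9, 30, 24), (29, black, 9, 32, 1), (29, black, 9, 40, 4), (29, black, 9, 8, 8), (30, black, 24, 22, 13), (30, black, 24, 29, 9), (30, black, 24, 30, 24), (30, black, 24, 32, 1), (30, black, 24, 40, 4), (30, black, 24, 8, 8), (31, grey, 25, 19, 2), (31, grey, 25, 31, 25), (31, grey, 25, 5, 22), (32, black, 1, 22, 13), (32, black, 1, 29, 9), (32, black, 1, 30, 24), (32, black, 1, 32, 1), (32, black, 1, 40, 4), (32, black, 1, 8, 8), (40, black, 4, 22, 13), (40, black, 4, 29, 9), (40, black, 4, 30, 24), (40, black, 4, 32, 1), (40, black, 4, 40, 4), (40, black, 4, 8, 8), (5, grey, 22, 19, 2), (5, grey, 22, 31, 25), (5, grey, 22, 5, 22), (8, black, 8, 22, 13), (8, black, 8, 29, 9), (8, black, 8, 30, 24), (8, black, 8, 32, 1), (8, black, 8, 40, 4), (8, black, 8, 8, 8)}
σ[qty ≠ qty2]: keep tuples satisfying qty ≠ qty2 → {(19, grey, 2, 31, 25), (19, grey, 2, 5, 22), (22, black, 13, 29, 9), (22, black, 13, 30, 24), (22, black, 13, 32, 1), (22, black, 13, 40, 4), (22, black, 13, 8, 8), (29, black, 9, 22, 13), (29, black, 9, 30, 24), (29, black, 9, 32, 1), (29, black, 9, 40, 4), (29, black, 9, 8, 8), (30, black, 24, 22, 13), (30, black, 24, 29, 9), (30, black, 24, 32, 1), (30, black, 24, 40, 4), (30, black, 24, 8, 8), (31, grey, 25, 19, 2), (31, grey, 25, 5, 22), (32, black, 1, 22, 13), (32, black, 1, 29, 9), (32, black, 1, 30, 24), (32, black, 1, 40, 4), (32, black, 1, 8, 8), (40, black, 4, 22, 13), (40, black, 4, 29, 9), (40, black, 4, 30, 24), (40, black, 4, 32, 1), (40, black, 4, 8, 8), (5, grey, 22, 19, 2), (5, grey, 22, 31, 25), (8, black, 8, 22, 13), (8, black, 8, 29, 9), (8, black, 8, 30, 24), (8, black, 8, 32, 1), (8, black, 8, 40, 4)}
π[color, pid2]: project onto (color, pid2) (27 duplicate(s) eliminated) → {(black, 22), (black, 29), (black, 30), (black, 32), (black, 40), (black, 8), (grey, 19), (grey, 31), (grey, 5)}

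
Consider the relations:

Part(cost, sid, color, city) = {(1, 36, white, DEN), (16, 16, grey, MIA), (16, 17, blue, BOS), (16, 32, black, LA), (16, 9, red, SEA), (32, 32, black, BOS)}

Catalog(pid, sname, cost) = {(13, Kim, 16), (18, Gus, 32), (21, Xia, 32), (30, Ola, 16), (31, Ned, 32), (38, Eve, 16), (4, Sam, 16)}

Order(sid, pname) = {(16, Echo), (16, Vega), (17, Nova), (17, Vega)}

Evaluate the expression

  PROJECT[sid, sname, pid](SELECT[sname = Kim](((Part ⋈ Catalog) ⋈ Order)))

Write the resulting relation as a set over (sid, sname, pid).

{(16, Kim, 13), (17, Kim, 13)}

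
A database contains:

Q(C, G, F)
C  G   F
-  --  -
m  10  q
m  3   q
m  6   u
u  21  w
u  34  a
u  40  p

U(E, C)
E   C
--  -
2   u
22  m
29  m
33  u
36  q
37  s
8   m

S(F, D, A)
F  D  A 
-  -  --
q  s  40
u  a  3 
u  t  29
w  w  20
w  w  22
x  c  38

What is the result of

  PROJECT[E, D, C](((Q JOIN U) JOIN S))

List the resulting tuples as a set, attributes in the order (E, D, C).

{(2, w, u), (22, a, m), (22, s, m), (22, t, m), (29, a, m), (29, s, m), (29, t, m), (33, w, u), (8, a, m), (8, s, m), (8, t, m)}

Q ⋈ U (natural join on C): {(m, 10, q, 22), (m, 10, q, 29), (m, 10, q, 8), (m, 3, q, 22), (m, 3, q, 29), (m, 3, q, 8), (m, 6, u, 22), (m, 6, u, 29), (m, 6, u, 8), (u, 21, w, 2), (u, 21, w, 33), (u, 34, a, 2), (u, 34, a, 33), (u, 40, p, 2), (u, 40, p, 33)}
(Q JOIN U) ⋈ S (natural join on F): {(m, 10, q, 22, s, 40), (m, 10, q, 29, s, 40), (m, 10, q, 8, s, 40), (m, 3, q, 22, s, 40), (m, 3, q, 29, s, 40), (m, 3, q, 8, s, 40), (m, 6, u, 22, a, 3), (m, 6, u, 22, t, 29), (m, 6, u, 29, a, 3), (m, 6, u, 29, t, 29), (m, 6, u, 8, a, 3), (m, 6, u, 8, t, 29), (u, 21, w, 2, w, 20), (u, 21, w, 2, w, 22), (u, 21, w, 33, w, 20), (u, 21, w, 33, w, 22)}
π_{E, D, C} gives {(2, w, u), (22, a, m), (22, s, m), (22, t, m), (29, a, m), (29, s, m), (29, t, m), (33, w, u), (8, a, m), (8, s, m), (8, t, m)} (5 duplicate(s) eliminated).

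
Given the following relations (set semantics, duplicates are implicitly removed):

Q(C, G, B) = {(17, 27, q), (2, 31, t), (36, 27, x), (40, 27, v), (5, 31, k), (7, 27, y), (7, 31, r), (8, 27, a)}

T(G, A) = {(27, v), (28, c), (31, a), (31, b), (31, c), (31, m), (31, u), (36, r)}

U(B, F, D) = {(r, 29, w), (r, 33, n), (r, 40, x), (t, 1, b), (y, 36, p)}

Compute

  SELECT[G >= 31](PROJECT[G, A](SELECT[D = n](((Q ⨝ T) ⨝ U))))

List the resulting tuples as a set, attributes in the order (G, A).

Joining Q and T on G yields {(17, 27, q, v), (2, 31, t, a), (2, 31, t, b), (2, 31, t, c), (2, 31, t, m), (2, 31, t, u), (36, 27, x, v), (40, 27, v, v), (5, 31, k, a), (5, 31, k, b), (5, 31, k, c), (5, 31, k, m), (5, 31, k, u), (7, 27, y, v), (7, 31, r, a), (7, 31, r, b), (7, 31, r, c), (7, 31, r, m), (7, 31, r, u), (8, 27, a, v)}.
Joining (Q ⨝ T) and U on B yields {(2, 31, t, a, 1, b), (2, 31, t, b, 1, b), (2, 31, t, c, 1, b), (2, 31, t, m, 1, b), (2, 31, t, u, 1, b), (7, 27, y, v, 36, p), (7, 31, r, a, 29, w), (7, 31, r, a, 33, n), (7, 31, r, a, 40, x), (7, 31, r, b, 29, w), (7, 31, r, b, 33, n), (7, 31, r, b, 40, x), (7, 31, r, c, 29, w), (7, 31, r, c, 33, n), (7, 31, r, c, 40, x), (7, 31, r, m, 29, w), (7, 31, r, m, 33, n), (7, 31, r, m, 40, x), (7, 31, r, u, 29, w), (7, 31, r, u, 33, n), (7, 31, r, u, 40, x)}.
Filtering on D = n leaves {(7, 31, r, a, 33, n), (7, 31, r, b, 33, n), (7, 31, r, c, 33, n), (7, 31, r, m, 33, n), (7, 31, r, u, 33, n)}.
π_{G, A} gives {(31, a), (31, b), (31, c), (31, m), (31, u)}.
Filtering on G >= 31 leaves {(31, a), (31, b), (31, c), (31, m), (31, u)}.

{(31, a), (31, b), (31, c), (31, m), (31, u)}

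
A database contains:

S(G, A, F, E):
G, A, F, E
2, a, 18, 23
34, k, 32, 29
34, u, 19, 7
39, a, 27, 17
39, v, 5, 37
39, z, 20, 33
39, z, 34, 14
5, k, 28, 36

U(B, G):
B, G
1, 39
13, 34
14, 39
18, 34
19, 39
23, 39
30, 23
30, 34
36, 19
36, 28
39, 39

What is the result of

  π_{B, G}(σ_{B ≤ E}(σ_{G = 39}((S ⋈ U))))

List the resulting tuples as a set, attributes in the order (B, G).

Joining S and U on G yields {(34, k, 32, 29, 13), (34, k, 32, 29, 18), (34, k, 32, 29, 30), (34, u, 19, 7, 13), (34, u, 19, 7, 18), (34, u, 19, 7, 30), (39, a, 27, 17, 1), (39, a, 27, 17, 14), (39, a, 27, 17, 19), (39, a, 27, 17, 23), (39, a, 27, 17, 39), (39, v, 5, 37, 1), (39, v, 5, 37, 14), (39, v, 5, 37, 19), (39, v, 5, 37, 23), (39, v, 5, 37, 39), (39, z, 20, 33, 1), (39, z, 20, 33, 14), (39, z, 20, 33, 19), (39, z, 20, 33, 23), (39, z, 20, 33, 39), (39, z, 34, 14, 1), (39, z, 34, 14, 14), (39, z, 34, 14, 19), (39, z, 34, 14, 23), (39, z, 34, 14, 39)}.
Apply σ_{G = 39}; surviving tuples: {(39, a, 27, 17, 1), (39, a, 27, 17, 14), (39, a, 27, 17, 19), (39, a, 27, 17, 23), (39, a, 27, 17, 39), (39, v, 5, 37, 1), (39, v, 5, 37, 14), (39, v, 5, 37, 19), (39, v, 5, 37, 23), (39, v, 5, 37, 39), (39, z, 20, 33, 1), (39, z, 20, 33, 14), (39, z, 20, 33, 19), (39, z, 20, 33, 23), (39, z, 20, 33, 39), (39, z, 34, 14, 1), (39, z, 34, 14, 14), (39, z, 34, 14, 19), (39, z, 34, 14, 23), (39, z, 34, 14, 39)}
Apply σ_{B ≤ E}; surviving tuples: {(39, a, 27, 17, 1), (39, a, 27, 17, 14), (39, v, 5, 37, 1), (39, v, 5, 37, 14), (39, v, 5, 37, 19), (39, v, 5, 37, 23), (39, z, 20, 33, 1), (39, z, 20, 33, 14), (39, z, 20, 33, 19), (39, z, 20, 33, 23), (39, z, 34, 14, 1), (39, z, 34, 14, 14)}
Projecting to B, G (8 duplicate(s) eliminated): {(1, 39), (14, 39), (19, 39), (23, 39)}

{(1, 39), (14, 39), (19, 39), (23, 39)}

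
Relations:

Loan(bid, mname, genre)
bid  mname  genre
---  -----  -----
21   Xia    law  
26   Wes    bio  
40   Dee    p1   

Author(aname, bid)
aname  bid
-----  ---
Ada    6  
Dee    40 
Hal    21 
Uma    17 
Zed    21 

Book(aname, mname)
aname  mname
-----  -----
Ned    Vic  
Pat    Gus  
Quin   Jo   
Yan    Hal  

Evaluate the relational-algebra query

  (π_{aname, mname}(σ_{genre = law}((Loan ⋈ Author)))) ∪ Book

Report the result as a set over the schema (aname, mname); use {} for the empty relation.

{(Hal, Xia), (Ned, Vic), (Pat, Gus), (Quin, Jo), (Yan, Hal), (Zed, Xia)}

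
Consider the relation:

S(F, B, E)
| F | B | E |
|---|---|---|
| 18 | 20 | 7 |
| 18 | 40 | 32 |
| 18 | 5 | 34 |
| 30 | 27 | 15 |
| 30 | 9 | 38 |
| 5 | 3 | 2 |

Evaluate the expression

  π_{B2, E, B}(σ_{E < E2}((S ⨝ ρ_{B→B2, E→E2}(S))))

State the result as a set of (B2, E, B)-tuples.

ρ[B→B2, E→E2]: schema becomes (F, B2, E2); tuples unchanged.
S ⋈ ρ_{B→B2, E→E2}(S) (natural join on F): {(18, 20, 7, 20, 7), (18, 20, 7, 40, 32), (18, 20, 7, 5, 34), (18, 40, 32, 20, 7), (18, 40, 32, 40, 32), (18, 40, 32, 5, 34), (18, 5, 34, 20, 7), (18, 5, 34, 40, 32), (18, 5, 34, 5, 34), (30, 27, 15, 27, 15), (30, 27, 15, 9, 38), (30, 9, 38, 27, 15), (30, 9, 38, 9, 38), (5, 3, 2, 3, 2)}
Apply σ_{E < E2}; surviving tuples: {(18, 20, 7, 40, 32), (18, 20, 7, 5, 34), (18, 40, 32, 5, 34), (30, 27, 15, 9, 38)}
Keep only column(s) B2, E, B: {(40, 7, 20), (5, 32, 40), (5, 7, 20), (9, 15, 27)}

{(40, 7, 20), (5, 32, 40), (5, 7, 20), (9, 15, 27)}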